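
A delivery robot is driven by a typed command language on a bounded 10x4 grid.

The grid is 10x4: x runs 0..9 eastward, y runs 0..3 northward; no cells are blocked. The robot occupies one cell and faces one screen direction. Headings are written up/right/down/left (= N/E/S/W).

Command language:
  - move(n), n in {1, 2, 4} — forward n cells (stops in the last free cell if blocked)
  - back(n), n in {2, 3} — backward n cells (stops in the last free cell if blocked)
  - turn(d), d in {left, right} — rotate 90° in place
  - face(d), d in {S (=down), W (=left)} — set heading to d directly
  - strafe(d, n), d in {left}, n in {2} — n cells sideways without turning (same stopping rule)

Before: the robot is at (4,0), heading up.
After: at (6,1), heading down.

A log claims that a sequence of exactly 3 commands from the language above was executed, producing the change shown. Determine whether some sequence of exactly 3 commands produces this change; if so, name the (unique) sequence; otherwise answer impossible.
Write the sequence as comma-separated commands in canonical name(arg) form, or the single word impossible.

move(1), face(S), strafe(left, 2)

key: running strafe(left, 2) before move(1) would end elsewhere — order is forced
from: at (4,0), heading up
[1] after move(1): at (4,1), heading up
[2] after face(S): at (4,1), heading down
[3] after strafe(left, 2): at (6,1), heading down
no rival 3-sequence matches.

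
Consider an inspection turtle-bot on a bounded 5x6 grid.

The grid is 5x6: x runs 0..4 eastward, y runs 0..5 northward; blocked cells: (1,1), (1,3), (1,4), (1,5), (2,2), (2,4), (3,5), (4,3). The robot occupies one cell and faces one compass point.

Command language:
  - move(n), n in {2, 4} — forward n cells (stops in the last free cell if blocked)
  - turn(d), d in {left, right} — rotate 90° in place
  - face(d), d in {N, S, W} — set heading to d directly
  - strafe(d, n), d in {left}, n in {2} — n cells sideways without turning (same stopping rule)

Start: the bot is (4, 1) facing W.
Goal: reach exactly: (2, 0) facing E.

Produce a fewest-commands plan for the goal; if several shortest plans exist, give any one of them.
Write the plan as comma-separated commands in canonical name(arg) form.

strafe(left, 2), face(N), strafe(left, 2), turn(right)

from: (4, 1) facing W
t=1 strafe(left, 2) ⇒ (4, 0) facing W
t=2 face(N) ⇒ (4, 0) facing N
t=3 strafe(left, 2) ⇒ (2, 0) facing N
t=4 turn(right) ⇒ (2, 0) facing E
minimal: 4 command(s), checked below 4.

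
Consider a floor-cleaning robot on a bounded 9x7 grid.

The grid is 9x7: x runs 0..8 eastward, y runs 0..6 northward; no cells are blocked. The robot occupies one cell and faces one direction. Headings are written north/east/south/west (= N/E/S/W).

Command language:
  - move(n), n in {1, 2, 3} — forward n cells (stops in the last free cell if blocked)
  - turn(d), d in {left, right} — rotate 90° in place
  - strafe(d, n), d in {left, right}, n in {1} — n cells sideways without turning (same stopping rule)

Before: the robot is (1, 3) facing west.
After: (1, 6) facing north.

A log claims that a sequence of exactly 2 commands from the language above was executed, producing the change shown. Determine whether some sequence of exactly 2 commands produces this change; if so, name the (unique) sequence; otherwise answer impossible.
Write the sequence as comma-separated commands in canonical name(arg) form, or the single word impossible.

key: position moved to (1,6) AND the heading swung to N — translation plus rotation needed
begin: (1, 3) facing west
[1] after turn(right): (1, 3) facing north
[2] after move(3): (1, 6) facing north
all 49 alternatives checked — unique.

turn(right), move(3)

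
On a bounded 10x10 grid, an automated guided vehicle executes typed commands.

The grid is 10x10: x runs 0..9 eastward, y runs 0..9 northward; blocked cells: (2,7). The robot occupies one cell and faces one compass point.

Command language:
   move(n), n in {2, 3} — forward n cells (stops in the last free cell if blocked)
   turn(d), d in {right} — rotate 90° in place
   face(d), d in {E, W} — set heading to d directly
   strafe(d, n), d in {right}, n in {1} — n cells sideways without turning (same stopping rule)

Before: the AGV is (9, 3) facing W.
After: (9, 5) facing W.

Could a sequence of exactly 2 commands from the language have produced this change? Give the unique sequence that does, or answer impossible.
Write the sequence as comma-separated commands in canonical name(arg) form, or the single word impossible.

key: still facing W at the end — nothing in the sequence rotates
begin: (9, 3) facing W
t=1 strafe(right, 1) ⇒ (9, 4) facing W
t=2 strafe(right, 1) ⇒ (9, 5) facing W
all 36 alternatives checked — unique.

strafe(right, 1), strafe(right, 1)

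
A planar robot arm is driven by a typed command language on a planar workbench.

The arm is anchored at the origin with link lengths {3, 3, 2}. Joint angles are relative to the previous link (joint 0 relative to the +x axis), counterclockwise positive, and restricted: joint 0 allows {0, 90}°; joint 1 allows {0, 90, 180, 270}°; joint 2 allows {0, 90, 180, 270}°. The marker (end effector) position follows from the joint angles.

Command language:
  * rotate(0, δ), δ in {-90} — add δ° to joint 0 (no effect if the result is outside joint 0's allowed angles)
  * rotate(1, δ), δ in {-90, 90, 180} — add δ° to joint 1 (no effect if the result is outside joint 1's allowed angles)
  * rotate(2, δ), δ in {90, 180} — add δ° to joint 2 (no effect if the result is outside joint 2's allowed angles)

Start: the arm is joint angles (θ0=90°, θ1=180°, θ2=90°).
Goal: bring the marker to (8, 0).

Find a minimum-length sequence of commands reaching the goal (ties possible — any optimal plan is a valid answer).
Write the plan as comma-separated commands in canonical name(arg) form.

t0: joint angles (θ0=90°, θ1=180°, θ2=90°)
1. rotate(2, 90) → joint angles (θ0=90°, θ1=180°, θ2=180°)
2. rotate(1, 180) → joint angles (θ0=90°, θ1=0°, θ2=180°)
3. rotate(0, -90) → joint angles (θ0=0°, θ1=0°, θ2=180°)
4. rotate(2, 180) → joint angles (θ0=0°, θ1=0°, θ2=0°)
nothing shorter than 4 reaches the goal.

rotate(2, 90), rotate(1, 180), rotate(0, -90), rotate(2, 180)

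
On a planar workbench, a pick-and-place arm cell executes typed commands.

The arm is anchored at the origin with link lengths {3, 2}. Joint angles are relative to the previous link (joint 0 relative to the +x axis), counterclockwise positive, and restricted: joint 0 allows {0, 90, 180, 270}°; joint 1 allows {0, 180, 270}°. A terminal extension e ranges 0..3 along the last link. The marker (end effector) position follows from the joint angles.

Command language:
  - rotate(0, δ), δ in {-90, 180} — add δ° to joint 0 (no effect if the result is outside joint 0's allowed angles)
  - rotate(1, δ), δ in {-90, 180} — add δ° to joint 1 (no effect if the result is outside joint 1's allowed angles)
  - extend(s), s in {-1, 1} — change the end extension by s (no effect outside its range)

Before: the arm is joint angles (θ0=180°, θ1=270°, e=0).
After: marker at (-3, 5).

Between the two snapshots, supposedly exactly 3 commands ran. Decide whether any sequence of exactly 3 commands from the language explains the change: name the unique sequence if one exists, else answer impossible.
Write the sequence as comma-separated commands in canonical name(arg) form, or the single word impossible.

extend(1), extend(1), extend(1)

begin: joint angles (θ0=180°, θ1=270°, e=0)
1. extend(1) → joint angles (θ0=180°, θ1=270°, e=1)
2. extend(1) → joint angles (θ0=180°, θ1=270°, e=2)
3. extend(1) → joint angles (θ0=180°, θ1=270°, e=3)
all 216 alternatives checked — unique.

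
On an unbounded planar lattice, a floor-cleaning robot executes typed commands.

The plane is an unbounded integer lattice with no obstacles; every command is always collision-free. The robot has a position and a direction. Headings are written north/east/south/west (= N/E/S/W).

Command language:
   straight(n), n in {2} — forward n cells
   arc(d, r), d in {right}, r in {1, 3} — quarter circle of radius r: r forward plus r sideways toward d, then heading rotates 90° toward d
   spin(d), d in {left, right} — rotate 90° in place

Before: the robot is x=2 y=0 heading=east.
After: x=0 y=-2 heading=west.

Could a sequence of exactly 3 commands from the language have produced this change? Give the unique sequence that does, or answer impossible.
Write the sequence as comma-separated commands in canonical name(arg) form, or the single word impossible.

key: cell and facing (now W) both changed — the 3 commands mix motion and turning
from: x=2 y=0 heading=east
[1] after arc(right, 1): x=3 y=-1 heading=south
[2] after arc(right, 1): x=2 y=-2 heading=west
[3] after straight(2): x=0 y=-2 heading=west
no rival 3-sequence matches.

arc(right, 1), arc(right, 1), straight(2)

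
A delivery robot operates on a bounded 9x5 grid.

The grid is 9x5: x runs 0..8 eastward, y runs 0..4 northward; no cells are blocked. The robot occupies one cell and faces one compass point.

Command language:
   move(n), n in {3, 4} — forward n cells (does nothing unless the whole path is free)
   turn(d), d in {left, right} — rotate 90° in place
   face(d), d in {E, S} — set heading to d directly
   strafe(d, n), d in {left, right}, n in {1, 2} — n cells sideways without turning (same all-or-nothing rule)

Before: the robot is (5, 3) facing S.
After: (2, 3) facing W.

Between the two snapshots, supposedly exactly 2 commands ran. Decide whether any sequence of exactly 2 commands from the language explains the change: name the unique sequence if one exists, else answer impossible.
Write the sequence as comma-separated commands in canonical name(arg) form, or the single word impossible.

turn(right), move(3)

key: cell and facing (now W) both changed — the 2 commands mix motion and turning
start: (5, 3) facing S
[1] after turn(right): (5, 3) facing W
[2] after move(3): (2, 3) facing W
no other 2-command option fits: unique.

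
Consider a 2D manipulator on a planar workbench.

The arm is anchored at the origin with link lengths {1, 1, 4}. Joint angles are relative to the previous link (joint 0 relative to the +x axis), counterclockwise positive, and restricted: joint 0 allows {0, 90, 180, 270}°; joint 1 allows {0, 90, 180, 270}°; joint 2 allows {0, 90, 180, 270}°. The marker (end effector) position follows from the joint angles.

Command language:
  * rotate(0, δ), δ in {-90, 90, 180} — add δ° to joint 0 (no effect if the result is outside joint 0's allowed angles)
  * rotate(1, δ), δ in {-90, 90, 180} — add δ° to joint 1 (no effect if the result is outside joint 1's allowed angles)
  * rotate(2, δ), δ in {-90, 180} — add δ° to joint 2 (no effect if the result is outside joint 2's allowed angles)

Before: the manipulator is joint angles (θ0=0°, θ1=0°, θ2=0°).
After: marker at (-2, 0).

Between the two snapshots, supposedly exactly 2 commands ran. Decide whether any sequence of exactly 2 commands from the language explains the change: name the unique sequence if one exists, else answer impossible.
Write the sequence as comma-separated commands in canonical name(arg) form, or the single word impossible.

rotate(2, -90), rotate(2, -90)

start: joint angles (θ0=0°, θ1=0°, θ2=0°)
1. rotate(2, -90) → joint angles (θ0=0°, θ1=0°, θ2=270°)
2. rotate(2, -90) → joint angles (θ0=0°, θ1=0°, θ2=180°)
uniquely the one of 64 2-step routes that fits.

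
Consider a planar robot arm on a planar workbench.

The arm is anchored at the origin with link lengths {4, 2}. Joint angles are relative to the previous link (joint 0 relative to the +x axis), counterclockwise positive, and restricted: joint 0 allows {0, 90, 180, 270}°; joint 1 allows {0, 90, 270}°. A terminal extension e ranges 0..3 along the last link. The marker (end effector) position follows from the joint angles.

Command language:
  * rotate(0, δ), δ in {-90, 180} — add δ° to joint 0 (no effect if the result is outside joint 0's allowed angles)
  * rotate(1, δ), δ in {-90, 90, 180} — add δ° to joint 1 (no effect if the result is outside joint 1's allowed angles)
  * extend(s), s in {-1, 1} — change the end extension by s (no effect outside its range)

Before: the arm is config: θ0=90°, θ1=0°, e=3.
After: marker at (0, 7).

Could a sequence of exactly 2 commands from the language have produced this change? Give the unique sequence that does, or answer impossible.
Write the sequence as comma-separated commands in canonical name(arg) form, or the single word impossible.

extend(-1), extend(-1)

begin: config: θ0=90°, θ1=0°, e=3
step 1 (extend(-1)): config: θ0=90°, θ1=0°, e=2
step 2 (extend(-1)): config: θ0=90°, θ1=0°, e=1
no other 2-command option fits: unique.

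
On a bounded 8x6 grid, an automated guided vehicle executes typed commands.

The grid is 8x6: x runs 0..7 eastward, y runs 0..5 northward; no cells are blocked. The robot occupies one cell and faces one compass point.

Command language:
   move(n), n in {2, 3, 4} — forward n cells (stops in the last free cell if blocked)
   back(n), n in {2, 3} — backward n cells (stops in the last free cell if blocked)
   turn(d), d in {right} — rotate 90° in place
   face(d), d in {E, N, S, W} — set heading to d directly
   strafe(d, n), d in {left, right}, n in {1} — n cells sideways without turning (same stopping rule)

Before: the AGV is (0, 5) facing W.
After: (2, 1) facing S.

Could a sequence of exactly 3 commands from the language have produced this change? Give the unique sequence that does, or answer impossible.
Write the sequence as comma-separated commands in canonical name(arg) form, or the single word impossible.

back(2), face(S), move(4)

key: order matters: swapping back(2) and move(4) lands elsewhere
start: (0, 5) facing W
step 1 (back(2)): (2, 5) facing W
step 2 (face(S)): (2, 5) facing S
step 3 (move(4)): (2, 1) facing S
no rival 3-sequence matches.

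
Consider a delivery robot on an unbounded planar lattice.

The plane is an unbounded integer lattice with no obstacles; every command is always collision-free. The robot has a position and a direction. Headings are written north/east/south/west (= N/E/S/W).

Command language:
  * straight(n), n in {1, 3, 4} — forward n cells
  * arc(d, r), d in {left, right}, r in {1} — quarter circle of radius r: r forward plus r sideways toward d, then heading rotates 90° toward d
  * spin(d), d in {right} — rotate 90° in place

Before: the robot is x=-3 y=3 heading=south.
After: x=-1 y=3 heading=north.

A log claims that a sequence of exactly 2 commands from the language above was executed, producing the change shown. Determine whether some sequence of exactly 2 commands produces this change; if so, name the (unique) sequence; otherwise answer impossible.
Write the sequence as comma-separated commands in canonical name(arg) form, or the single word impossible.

arc(left, 1), arc(left, 1)

key: position moved to (-1,3) AND the heading swung to N — translation plus rotation needed
t0: x=-3 y=3 heading=south
[1] after arc(left, 1): x=-2 y=2 heading=east
[2] after arc(left, 1): x=-1 y=3 heading=north
uniquely the one of 36 2-step routes that fits.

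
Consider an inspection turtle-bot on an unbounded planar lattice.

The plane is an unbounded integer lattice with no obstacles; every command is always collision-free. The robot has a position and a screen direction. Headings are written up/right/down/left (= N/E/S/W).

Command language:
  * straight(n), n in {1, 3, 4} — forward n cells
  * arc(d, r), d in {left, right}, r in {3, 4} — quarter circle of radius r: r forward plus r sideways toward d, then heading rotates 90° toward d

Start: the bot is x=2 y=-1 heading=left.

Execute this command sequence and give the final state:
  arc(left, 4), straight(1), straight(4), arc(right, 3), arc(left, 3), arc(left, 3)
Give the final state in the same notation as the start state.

x=-5 y=-19 heading=right

begin: x=2 y=-1 heading=left
1. arc(left, 4) → x=-2 y=-5 heading=down
2. straight(1) → x=-2 y=-6 heading=down
3. straight(4) → x=-2 y=-10 heading=down
4. arc(right, 3) → x=-5 y=-13 heading=left
5. arc(left, 3) → x=-8 y=-16 heading=down
6. arc(left, 3) → x=-5 y=-19 heading=right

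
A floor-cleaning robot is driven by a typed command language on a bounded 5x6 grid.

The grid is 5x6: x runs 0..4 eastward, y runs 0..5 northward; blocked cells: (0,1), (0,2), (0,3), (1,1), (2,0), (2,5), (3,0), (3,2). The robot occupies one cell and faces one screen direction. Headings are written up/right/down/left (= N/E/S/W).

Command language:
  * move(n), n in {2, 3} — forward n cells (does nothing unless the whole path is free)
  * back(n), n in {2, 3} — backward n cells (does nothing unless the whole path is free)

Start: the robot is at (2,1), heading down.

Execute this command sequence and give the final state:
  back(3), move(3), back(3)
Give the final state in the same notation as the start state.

at (2,4), heading down

from: at (2,1), heading down
1. back(3) → at (2,4), heading down
2. move(3) → at (2,1), heading down
3. back(3) → at (2,4), heading down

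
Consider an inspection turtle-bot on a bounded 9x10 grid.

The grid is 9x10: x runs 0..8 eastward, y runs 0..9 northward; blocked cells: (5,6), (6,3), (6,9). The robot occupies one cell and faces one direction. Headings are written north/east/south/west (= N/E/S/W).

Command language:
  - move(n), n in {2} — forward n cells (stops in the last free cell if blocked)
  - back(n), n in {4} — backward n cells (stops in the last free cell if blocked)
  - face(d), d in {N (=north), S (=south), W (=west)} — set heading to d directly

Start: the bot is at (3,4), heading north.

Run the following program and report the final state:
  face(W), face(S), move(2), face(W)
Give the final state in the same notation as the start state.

from: at (3,4), heading north
[1] after face(W): at (3,4), heading west
[2] after face(S): at (3,4), heading south
[3] after move(2): at (3,2), heading south
[4] after face(W): at (3,2), heading west

at (3,2), heading west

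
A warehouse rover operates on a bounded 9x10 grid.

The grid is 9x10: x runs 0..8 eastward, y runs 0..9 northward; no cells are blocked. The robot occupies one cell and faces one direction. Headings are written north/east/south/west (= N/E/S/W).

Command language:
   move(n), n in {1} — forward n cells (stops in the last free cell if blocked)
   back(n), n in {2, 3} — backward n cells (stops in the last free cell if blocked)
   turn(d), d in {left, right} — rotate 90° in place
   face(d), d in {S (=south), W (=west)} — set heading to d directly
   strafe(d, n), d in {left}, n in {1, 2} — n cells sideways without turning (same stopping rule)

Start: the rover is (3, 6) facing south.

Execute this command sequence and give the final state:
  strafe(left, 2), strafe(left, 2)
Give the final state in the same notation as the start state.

initial: (3, 6) facing south
1. strafe(left, 2) → (5, 6) facing south
2. strafe(left, 2) → (7, 6) facing south

(7, 6) facing south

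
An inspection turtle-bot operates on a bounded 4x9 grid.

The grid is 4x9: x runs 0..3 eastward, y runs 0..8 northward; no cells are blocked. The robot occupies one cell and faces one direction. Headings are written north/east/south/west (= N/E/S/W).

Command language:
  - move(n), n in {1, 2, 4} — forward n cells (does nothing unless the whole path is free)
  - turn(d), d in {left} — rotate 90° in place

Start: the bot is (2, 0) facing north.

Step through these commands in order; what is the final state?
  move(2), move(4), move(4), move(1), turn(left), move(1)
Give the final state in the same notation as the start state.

(1, 7) facing west

from: (2, 0) facing north
step 1 (move(2)): (2, 2) facing north
step 2 (move(4)): (2, 6) facing north
step 3 (move(4)): (2, 6) facing north
step 4 (move(1)): (2, 7) facing north
step 5 (turn(left)): (2, 7) facing west
step 6 (move(1)): (1, 7) facing west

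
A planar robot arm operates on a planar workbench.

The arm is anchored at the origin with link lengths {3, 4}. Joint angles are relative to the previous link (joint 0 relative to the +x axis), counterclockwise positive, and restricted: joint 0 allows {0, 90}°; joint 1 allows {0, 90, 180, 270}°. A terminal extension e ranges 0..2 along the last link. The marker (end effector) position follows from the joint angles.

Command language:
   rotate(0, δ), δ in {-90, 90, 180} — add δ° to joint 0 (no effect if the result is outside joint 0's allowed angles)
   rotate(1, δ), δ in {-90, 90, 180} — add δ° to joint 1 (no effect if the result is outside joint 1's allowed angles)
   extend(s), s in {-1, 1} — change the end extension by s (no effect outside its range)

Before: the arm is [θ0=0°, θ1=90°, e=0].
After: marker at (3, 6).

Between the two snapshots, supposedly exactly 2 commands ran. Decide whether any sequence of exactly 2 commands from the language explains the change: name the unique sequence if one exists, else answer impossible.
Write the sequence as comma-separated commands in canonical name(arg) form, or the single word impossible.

extend(1), extend(1)

begin: [θ0=0°, θ1=90°, e=0]
step 1 (extend(1)): [θ0=0°, θ1=90°, e=1]
step 2 (extend(1)): [θ0=0°, θ1=90°, e=2]
all 64 alternatives checked — unique.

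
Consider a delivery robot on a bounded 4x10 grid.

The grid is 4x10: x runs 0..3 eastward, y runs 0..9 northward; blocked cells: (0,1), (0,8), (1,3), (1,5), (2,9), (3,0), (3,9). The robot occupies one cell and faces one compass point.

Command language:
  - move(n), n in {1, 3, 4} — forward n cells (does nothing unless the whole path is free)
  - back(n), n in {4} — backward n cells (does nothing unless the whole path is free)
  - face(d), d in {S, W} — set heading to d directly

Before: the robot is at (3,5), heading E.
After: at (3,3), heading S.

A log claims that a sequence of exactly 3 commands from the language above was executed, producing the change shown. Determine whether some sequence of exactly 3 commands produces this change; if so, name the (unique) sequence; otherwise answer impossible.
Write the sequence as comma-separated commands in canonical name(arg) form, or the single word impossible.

face(S), move(1), move(1)

key: cell and facing (now S) both changed — the 3 commands mix motion and turning
t0: at (3,5), heading E
step 1 (face(S)): at (3,5), heading S
step 2 (move(1)): at (3,4), heading S
step 3 (move(1)): at (3,3), heading S
no other 3-command option fits: unique.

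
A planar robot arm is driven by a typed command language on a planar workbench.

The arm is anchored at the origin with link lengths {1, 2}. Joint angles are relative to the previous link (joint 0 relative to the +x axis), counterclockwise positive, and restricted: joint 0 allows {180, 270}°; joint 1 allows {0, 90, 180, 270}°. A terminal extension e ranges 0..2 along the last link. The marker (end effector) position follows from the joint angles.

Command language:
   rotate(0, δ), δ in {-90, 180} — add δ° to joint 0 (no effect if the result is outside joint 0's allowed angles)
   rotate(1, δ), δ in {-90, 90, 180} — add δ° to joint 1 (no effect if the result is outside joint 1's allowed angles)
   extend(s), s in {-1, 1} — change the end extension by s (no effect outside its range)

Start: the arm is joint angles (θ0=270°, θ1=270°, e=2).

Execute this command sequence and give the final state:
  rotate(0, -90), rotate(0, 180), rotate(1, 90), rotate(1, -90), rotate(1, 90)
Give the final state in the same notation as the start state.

joint angles (θ0=180°, θ1=0°, e=2)

t0: joint angles (θ0=270°, θ1=270°, e=2)
[1] after rotate(0, -90): joint angles (θ0=180°, θ1=270°, e=2)
[2] after rotate(0, 180): joint angles (θ0=180°, θ1=270°, e=2)
[3] after rotate(1, 90): joint angles (θ0=180°, θ1=0°, e=2)
[4] after rotate(1, -90): joint angles (θ0=180°, θ1=270°, e=2)
[5] after rotate(1, 90): joint angles (θ0=180°, θ1=0°, e=2)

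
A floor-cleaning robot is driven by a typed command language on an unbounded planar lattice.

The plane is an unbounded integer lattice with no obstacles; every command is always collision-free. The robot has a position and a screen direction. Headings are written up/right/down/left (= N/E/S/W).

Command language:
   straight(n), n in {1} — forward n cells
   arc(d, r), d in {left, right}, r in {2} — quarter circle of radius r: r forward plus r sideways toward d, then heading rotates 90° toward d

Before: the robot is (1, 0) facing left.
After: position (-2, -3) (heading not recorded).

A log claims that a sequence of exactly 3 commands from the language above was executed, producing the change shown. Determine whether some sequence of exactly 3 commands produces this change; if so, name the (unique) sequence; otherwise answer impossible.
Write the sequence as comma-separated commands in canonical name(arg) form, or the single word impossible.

from: (1, 0) facing left
[1] after straight(1): (0, 0) facing left
[2] after arc(left, 2): (-2, -2) facing down
[3] after straight(1): (-2, -3) facing down
all 27 alternatives checked — unique.

straight(1), arc(left, 2), straight(1)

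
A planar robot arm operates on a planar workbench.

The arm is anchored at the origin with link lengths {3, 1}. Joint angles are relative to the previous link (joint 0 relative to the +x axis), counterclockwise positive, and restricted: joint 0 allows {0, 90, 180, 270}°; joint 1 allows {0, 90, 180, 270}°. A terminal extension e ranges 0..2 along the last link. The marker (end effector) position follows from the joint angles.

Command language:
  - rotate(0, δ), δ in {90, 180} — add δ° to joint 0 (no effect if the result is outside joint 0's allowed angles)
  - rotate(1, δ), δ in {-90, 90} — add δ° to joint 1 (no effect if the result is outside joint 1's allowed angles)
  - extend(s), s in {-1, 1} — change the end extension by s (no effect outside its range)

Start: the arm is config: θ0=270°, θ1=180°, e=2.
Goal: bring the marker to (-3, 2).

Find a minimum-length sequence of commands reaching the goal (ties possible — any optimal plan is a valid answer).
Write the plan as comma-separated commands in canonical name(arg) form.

rotate(0, 90), extend(-1), rotate(0, 180), rotate(1, 90)

begin: config: θ0=270°, θ1=180°, e=2
[1] after rotate(0, 90): config: θ0=0°, θ1=180°, e=2
[2] after extend(-1): config: θ0=0°, θ1=180°, e=1
[3] after rotate(0, 180): config: θ0=180°, θ1=180°, e=1
[4] after rotate(1, 90): config: θ0=180°, θ1=270°, e=1
no 3-step plan works, so 4 is optimal.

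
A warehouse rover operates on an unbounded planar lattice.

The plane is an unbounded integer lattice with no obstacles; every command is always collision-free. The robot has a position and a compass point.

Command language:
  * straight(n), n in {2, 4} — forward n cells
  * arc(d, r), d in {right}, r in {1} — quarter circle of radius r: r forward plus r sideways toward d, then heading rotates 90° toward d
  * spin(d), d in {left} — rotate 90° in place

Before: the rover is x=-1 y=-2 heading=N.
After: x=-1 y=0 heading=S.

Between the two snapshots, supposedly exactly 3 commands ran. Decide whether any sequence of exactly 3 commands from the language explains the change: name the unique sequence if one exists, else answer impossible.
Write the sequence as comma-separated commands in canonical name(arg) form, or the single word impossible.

key: position moved to (-1,0) AND the heading swung to S — translation plus rotation needed
begin: x=-1 y=-2 heading=N
t=1 straight(2) ⇒ x=-1 y=0 heading=N
t=2 spin(left) ⇒ x=-1 y=0 heading=W
t=3 spin(left) ⇒ x=-1 y=0 heading=S
no rival 3-sequence matches.

straight(2), spin(left), spin(left)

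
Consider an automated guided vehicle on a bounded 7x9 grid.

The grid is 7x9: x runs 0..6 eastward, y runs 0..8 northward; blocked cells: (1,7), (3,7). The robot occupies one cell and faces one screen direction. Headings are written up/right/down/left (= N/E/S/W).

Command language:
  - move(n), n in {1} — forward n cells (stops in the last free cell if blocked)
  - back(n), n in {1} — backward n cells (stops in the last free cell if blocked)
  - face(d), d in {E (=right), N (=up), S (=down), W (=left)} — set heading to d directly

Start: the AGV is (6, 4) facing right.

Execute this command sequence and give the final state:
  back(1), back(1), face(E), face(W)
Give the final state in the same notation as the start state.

(4, 4) facing left

from: (6, 4) facing right
1. back(1) → (5, 4) facing right
2. back(1) → (4, 4) facing right
3. face(E) → (4, 4) facing right
4. face(W) → (4, 4) facing left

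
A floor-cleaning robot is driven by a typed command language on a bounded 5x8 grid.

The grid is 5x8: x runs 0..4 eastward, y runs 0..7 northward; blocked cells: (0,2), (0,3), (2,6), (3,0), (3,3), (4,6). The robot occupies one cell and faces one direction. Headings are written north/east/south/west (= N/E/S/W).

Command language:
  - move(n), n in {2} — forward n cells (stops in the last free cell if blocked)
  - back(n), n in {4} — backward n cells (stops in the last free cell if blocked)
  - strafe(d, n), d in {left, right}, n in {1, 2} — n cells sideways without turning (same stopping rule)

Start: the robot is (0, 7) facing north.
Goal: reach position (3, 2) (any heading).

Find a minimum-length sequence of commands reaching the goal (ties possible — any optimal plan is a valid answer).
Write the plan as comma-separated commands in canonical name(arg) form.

strafe(right, 1), back(4), back(4), move(2), strafe(right, 2)

t0: (0, 7) facing north
1. strafe(right, 1) → (1, 7) facing north
2. back(4) → (1, 3) facing north
3. back(4) → (1, 0) facing north
4. move(2) → (1, 2) facing north
5. strafe(right, 2) → (3, 2) facing north
shorter routes all fall short; 5 is best.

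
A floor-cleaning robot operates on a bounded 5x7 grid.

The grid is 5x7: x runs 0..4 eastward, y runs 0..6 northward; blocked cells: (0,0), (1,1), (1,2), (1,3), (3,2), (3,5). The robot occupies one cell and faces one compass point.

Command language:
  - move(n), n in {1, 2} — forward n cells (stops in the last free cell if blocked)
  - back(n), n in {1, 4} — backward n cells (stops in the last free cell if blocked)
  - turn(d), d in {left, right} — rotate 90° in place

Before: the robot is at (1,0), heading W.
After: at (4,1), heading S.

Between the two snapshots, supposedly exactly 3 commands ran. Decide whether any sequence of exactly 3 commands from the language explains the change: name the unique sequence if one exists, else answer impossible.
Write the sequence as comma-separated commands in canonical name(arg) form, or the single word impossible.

key: back(4) runs into the grid edge before its full distance
begin: at (1,0), heading W
1. back(4) → at (4,0), heading W
2. turn(left) → at (4,0), heading S
3. back(1) → at (4,1), heading S
uniquely the one of 216 3-step routes that fits.

back(4), turn(left), back(1)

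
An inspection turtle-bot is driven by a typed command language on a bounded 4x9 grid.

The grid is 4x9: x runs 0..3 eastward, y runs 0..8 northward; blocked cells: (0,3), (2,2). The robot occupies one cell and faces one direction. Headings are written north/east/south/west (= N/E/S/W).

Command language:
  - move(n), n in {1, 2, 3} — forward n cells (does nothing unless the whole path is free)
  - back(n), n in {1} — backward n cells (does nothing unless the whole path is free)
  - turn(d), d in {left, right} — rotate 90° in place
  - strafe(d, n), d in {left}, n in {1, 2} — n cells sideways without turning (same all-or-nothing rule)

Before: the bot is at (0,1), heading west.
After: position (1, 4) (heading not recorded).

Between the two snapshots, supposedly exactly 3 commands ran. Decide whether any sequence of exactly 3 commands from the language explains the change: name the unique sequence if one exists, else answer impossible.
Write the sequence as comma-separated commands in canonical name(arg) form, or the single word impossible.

back(1), turn(right), move(3)

key: running move(3) before back(1) would end elsewhere — order is forced
t0: at (0,1), heading west
[1] after back(1): at (1,1), heading west
[2] after turn(right): at (1,1), heading north
[3] after move(3): at (1,4), heading north
all 512 alternatives checked — unique.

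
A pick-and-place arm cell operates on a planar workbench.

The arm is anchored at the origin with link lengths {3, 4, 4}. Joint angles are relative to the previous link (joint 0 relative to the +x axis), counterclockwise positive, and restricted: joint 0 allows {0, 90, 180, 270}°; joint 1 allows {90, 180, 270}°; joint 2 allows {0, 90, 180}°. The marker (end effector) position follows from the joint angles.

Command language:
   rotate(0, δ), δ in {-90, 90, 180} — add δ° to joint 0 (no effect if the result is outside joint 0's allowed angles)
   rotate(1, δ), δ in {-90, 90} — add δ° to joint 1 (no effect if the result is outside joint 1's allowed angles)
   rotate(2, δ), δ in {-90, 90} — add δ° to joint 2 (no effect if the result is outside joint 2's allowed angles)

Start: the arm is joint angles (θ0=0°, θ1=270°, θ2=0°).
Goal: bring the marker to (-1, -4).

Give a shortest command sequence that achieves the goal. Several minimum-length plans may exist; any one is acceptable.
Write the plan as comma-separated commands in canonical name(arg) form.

t0: joint angles (θ0=0°, θ1=270°, θ2=0°)
step 1 (rotate(1, -90)): joint angles (θ0=0°, θ1=180°, θ2=0°)
step 2 (rotate(2, 90)): joint angles (θ0=0°, θ1=180°, θ2=90°)
minimal: 2 command(s), checked below 2.

rotate(1, -90), rotate(2, 90)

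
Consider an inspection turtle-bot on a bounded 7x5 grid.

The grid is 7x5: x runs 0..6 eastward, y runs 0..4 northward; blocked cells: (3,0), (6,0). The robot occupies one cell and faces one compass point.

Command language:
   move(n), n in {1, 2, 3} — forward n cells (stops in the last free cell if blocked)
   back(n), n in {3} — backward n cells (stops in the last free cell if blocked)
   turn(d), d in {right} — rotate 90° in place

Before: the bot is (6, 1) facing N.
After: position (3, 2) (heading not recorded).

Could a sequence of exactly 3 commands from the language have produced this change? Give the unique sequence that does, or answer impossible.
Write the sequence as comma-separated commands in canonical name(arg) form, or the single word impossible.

move(1), turn(right), back(3)

key: running back(3) before move(1) would end elsewhere — order is forced
from: (6, 1) facing N
1. move(1) → (6, 2) facing N
2. turn(right) → (6, 2) facing E
3. back(3) → (3, 2) facing E
uniquely the one of 125 3-step routes that fits.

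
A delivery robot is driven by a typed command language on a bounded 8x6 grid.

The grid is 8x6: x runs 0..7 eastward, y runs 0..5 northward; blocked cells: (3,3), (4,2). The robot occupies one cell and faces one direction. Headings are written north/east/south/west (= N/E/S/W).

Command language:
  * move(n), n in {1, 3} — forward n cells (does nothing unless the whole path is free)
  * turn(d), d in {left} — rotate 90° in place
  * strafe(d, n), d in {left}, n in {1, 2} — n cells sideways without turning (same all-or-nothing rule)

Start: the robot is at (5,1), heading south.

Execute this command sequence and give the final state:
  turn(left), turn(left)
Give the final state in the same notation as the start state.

at (5,1), heading north

t0: at (5,1), heading south
t=1 turn(left) ⇒ at (5,1), heading east
t=2 turn(left) ⇒ at (5,1), heading north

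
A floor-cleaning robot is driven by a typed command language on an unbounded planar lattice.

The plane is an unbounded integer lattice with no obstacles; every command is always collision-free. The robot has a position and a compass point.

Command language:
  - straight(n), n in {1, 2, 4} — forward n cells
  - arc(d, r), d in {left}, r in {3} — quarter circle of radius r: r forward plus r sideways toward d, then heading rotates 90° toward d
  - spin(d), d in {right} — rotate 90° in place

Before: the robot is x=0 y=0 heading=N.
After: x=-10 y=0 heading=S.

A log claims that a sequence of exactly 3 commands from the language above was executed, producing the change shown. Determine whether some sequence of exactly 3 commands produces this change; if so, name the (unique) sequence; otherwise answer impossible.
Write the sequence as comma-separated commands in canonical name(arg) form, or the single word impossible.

key: cell and facing (now S) both changed — the 3 commands mix motion and turning
t0: x=0 y=0 heading=N
[1] after arc(left, 3): x=-3 y=3 heading=W
[2] after straight(4): x=-7 y=3 heading=W
[3] after arc(left, 3): x=-10 y=0 heading=S
no other 3-command option fits: unique.

arc(left, 3), straight(4), arc(left, 3)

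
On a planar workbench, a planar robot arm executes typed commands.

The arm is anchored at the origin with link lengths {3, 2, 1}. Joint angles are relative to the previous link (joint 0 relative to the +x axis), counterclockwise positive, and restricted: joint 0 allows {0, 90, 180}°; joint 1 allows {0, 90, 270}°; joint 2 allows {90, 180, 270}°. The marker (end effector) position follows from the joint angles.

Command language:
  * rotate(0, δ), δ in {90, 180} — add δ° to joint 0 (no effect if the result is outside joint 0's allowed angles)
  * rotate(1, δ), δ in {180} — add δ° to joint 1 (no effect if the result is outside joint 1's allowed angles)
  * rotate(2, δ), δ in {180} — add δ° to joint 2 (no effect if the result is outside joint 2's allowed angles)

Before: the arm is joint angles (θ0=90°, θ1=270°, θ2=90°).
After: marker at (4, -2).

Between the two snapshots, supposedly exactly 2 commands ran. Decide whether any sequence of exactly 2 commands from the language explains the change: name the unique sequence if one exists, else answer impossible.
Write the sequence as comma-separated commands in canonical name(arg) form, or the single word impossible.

key: running rotate(0, 180) before rotate(0, 90) would end elsewhere — order is forced
start: joint angles (θ0=90°, θ1=270°, θ2=90°)
step 1 (rotate(0, 90)): joint angles (θ0=180°, θ1=270°, θ2=90°)
step 2 (rotate(0, 180)): joint angles (θ0=0°, θ1=270°, θ2=90°)
no rival 2-sequence matches.

rotate(0, 90), rotate(0, 180)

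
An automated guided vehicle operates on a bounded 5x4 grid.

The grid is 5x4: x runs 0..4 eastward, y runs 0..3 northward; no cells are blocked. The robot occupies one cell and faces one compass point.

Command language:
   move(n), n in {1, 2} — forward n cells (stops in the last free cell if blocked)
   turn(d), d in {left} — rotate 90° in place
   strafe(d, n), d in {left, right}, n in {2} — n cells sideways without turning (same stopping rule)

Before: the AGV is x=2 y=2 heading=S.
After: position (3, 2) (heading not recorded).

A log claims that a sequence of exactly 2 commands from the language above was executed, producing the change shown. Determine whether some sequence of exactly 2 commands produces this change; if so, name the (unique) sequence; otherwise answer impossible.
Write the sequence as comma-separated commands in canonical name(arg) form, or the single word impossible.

key: order matters: swapping turn(left) and move(1) lands elsewhere
t0: x=2 y=2 heading=S
1. turn(left) → x=2 y=2 heading=E
2. move(1) → x=3 y=2 heading=E
all 25 alternatives checked — unique.

turn(left), move(1)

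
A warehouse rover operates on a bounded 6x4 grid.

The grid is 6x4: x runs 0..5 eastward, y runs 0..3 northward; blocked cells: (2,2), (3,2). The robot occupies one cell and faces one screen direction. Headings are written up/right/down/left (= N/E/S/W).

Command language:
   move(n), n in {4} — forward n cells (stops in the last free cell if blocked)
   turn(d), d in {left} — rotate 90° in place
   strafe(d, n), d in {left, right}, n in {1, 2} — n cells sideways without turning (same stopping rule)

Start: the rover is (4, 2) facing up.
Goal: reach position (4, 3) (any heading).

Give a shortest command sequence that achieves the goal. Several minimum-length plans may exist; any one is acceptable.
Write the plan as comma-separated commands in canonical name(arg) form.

move(4)

start: (4, 2) facing up
[1] after move(4): (4, 3) facing up
minimal: 1 command(s), checked below 1.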